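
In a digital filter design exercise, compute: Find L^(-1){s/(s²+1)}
L^(-1){s/(s²+w²)}=cos(wt)
Here w=1

Answer: cos(t)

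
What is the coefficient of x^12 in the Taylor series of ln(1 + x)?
ln(1 + x)=Σ (-1)^(n + 1) x^n/n
Coefficient of x^12=(-1)^13/12=-1/12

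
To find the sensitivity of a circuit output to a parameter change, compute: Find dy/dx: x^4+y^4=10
Differentiate: 4x^3+4y^3·(dy/dx) = 0
dy/dx = -4x^3/(4y^3)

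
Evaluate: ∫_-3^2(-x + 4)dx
Step 1: Find antiderivative F(x) = (-1/2)x^2 + 4x
Step 2: F(2) - F(-3) = 6 - (-33/2) = 45/2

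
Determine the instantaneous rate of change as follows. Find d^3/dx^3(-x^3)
Apply power rule 3 times:
d^1: -3x^2
d^2: -6x
d^3: -6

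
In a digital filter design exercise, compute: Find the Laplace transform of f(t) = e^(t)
L{e^(at)}=1/(s-a)
L{e^(t)}=1/(s-1)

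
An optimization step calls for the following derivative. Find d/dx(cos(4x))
Chain rule: d/dx[cos(u)] = -sin(u)·u' where u = 4x
u' = 4

Answer: -4·sin(4x)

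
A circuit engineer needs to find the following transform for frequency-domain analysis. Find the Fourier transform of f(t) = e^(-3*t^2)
The Fourier transform of a Gaussian e^(-a*t^2) is sqrt(pi/a)*e^(-omega^2/(4a)).
With a = 3: F(omega) = sqrt(pi/3)*e^(-omega^2/12)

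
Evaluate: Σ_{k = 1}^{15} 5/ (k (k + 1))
Partial fractions: 5/(k(k + 1))=5/k - 5/(k + 1)
Telescoping sum: 5(1 - 1/16)=5·15/16

Answer: 75/16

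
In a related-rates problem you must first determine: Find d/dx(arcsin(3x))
d/dx[arcsin(u)]=u'/√(1-u²), u=3x, u'=3

Answer: 3/√(1-9x²)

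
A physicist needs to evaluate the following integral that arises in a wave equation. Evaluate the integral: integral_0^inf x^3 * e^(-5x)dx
This is a Gamma integral. Substitute u = 5x (du = 5 dx):
integral_0^inf x^3 * e^(-5x) dx = (1/5^4) integral_0^inf u^3 * e^(-u) du
= Gamma(4)/5^4 = 3!/5^4 = 6/625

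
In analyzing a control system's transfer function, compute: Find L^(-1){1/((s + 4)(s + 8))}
Partial fractions: 1/((s+4)(s+8)) = A/(s+4)+B/(s+8)
Cover-up: A = 1/(s+8)|_{s = -4} = 1/4; B = 1/(s+4)|_{s = -8} = -1/4
L^(-1) = (1/4)e^(-4t) - (1/4)e^(-8t)

Answer: (1/4)(e^(-4t) - e^(-8t))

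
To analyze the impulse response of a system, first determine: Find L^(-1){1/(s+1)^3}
L^(-1){1/(s-a)^n}=t^(n-1)·e^(at)/(n-1)!
Here a=-1, n=3: t^2·e^(-t)/2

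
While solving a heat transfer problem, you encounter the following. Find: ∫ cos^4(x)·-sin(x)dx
Let u = cos(x), du = -sin(x) dx
∫ u^4 du = u^5/5+C

Answer: cos^5(x)/5+C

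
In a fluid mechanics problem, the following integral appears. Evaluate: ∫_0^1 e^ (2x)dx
Antiderivative: (1/2)e^(2x)
Evaluate: (1/2)(e^2 - 1)

Answer: (e^2 - 1)/2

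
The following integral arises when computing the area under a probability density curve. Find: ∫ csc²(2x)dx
Since d/dx[-cot(2x)] = 2csc²(2x), integral = -cot(2x)/2+C

Answer: (-1/2)cot(2x)+C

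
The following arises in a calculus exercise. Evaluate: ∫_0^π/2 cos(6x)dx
Antiderivative: sin(6x)/6
Evaluate at bounds: [sin(6·π/2)/6] - [sin(6·0)/6]
=((0) - (0))/6=0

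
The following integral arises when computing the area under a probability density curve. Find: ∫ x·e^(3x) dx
Integration by parts: u = x, dv = e^(3x) dx
du = dx, v = e^(3x)/3
= x·e^(3x)/3 - ∫ e^(3x)/3 dx
= x·e^(3x)/3 - e^(3x)/9 + C

Answer: e^(3x)(x/3 - 1/9) + C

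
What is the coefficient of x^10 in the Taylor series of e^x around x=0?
Taylor series of e^x=Σ x^n/n!
Coefficient of x^10=1/10!=1/3628800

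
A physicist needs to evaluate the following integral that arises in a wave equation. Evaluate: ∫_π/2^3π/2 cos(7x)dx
Antiderivative: sin(7x)/7
Evaluate at bounds: [sin(7·3π/2)/7] - [sin(7·π/2)/7]
= ((1) - (-1))/7 = 2/7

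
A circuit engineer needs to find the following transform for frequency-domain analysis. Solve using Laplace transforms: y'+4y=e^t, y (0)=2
Take L: sY - 2 + 4Y = 1/(s-1)
Y(s + 4) = 1/(s-1) + 2
Y = 1/((s-1)(s + 4)) + 2/(s + 4)
Partial fractions: 1/((s-1)(s + 4)) = (1/5)/(s-1) - (1/5)/(s + 4)
So Y = (1/5)/(s-1) + (9/5)/(s + 4)
Inverse Laplace transform (L^(-1){1/(s-1)} = e^t, L^(-1){1/(s + 4)} = e^(-4t)):

Answer: y(t) = (1/5)·e^t + (9/5)·e^(-4t)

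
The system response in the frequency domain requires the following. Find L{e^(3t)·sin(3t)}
First shifting: L{e^(at)f(t)}=F(s-a)
L{sin(3t)}=3/(s²+9)
Shift: 3/((s-3)²+9)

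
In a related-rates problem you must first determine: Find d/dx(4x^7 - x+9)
Power rule: d/dx(ax^n) = n·a·x^(n-1)
Term by term: 28·x^6-1

Answer: 28x^6-1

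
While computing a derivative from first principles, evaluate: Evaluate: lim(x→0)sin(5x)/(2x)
L'Hôpital (0/0): lim 5cos(5x)/2 = 5/2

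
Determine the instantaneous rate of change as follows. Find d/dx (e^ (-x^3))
Chain rule: d/dx[e^u]=e^u · u' where u=-x^3
u'=-3x^2

Answer: -3x^2·e^(-x^3)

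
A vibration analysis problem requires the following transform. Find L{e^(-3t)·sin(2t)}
First shifting: L{e^(at)f(t)} = F(s-a)
L{sin(2t)} = 2/(s²+4)
Shift: 2/((s+3)²+4)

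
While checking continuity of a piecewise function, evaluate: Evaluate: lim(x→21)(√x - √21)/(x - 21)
Multiply by conjugate (√x + √21)/(√x + √21):
=(x - 21)/((x - 21)(√x + √21))=1/(√x + √21)
As x → 21: 1/(2√21)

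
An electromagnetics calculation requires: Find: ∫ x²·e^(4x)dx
Integration by parts twice:
First: u=x², dv=e^(4x) dx => x²e^(4x)/4 - (2/4)∫ xe^(4x) dx
Second (∫ xe^(4x) dx): xe^(4x)/4 - e^(4x)/16
Combining: e^(4x)(x²/4-2x/16+2/64)+C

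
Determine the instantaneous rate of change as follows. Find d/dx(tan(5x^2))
Chain rule: d/dx[tan(u)] = sec²(u)·u' where u = 5x^2
u' = 10x

Answer: 10x·sec²(5x^2)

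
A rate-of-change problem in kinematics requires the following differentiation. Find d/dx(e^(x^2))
Chain rule: d/dx[e^u] = e^u · u' where u = x^2
u' = 2x

Answer: 2x·e^(x^2)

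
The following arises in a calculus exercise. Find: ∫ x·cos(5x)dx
By parts: u = x, dv = cos(5x) dx
du = dx, v = sin(5x)/5
= x·sin(5x)/5 + cos(5x)/5² + C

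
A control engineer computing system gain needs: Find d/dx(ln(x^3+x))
Chain rule: d/dx[ln(u)] = u'/u where u = x^3 + x
u' = 3x^2 + 1

Answer: (3x^2 + 1)/(x^3 + x)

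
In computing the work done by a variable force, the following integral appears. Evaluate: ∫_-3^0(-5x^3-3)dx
Step 1: Find antiderivative F(x) = (-5/4)x^4-3x
Step 2: F(0) - F(-3) = 0 - (-369/4) = 369/4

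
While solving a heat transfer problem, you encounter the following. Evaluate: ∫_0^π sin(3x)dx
Antiderivative: -cos(3x)/3
Evaluate at bounds: [-cos(3·π)/3] - [-cos(3·0)/3]
= (-(-1)+(1))/3 = 2/3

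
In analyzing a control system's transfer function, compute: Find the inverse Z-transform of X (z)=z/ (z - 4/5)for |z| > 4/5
Standard pair: z/(z-a) <-> a^n*u[n] for causal signals
With a=4/5: x[n]=(4/5)^n*u[n]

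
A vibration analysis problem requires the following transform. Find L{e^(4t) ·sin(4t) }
First shifting: L{e^(at)f(t)} = F(s-a)
L{sin(4t)} = 4/(s²+16)
Shift: 4/((s-4)²+16)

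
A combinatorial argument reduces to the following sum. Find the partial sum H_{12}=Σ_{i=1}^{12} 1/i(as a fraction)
H_12 = 1 + 1/2 + 1/3 + ... + 1/12
= 86021/27720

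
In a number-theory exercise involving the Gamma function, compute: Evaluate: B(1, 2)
B(x,y)=Γ(x)Γ(y)/Γ(x+y)=(x-1)!(y-1)!/(x+y-1)!
B(1,2)=0!·1!/2!=1/2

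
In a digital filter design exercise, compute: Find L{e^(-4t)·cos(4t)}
First shifting: L{e^(at)f(t)} = F(s-a)
L{cos(4t)} = s/(s² + 16)
Shift: (s + 4)/((s + 4)² + 16)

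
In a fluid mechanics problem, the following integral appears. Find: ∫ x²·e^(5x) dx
Integration by parts twice:
First: u = x², dv = e^(5x) dx => x²e^(5x)/5 - (2/5)∫ xe^(5x) dx
Second (∫ xe^(5x) dx): xe^(5x)/5 - e^(5x)/25
Combining: e^(5x)(x²/5 - 2x/25 + 2/125) + C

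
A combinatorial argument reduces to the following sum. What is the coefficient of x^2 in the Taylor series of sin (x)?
sin(x) has only odd powers. Coefficient of x^2=0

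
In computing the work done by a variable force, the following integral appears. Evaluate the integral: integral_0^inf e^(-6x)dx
integral_0^inf e^(-6x) dx=[-1/6 * e^(-6x)]_0^inf
=0 - (-1/6)=1/6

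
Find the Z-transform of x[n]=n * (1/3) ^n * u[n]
Using the property Z{n*a^n*u[n]}=az/(z-a)^2
With a=1/3: X(z)=(1/3)z/(z - 1/3)^2, |z| > 1/3

Answer: (1/3)z/(z - 1/3)^2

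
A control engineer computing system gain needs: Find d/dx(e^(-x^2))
Chain rule: d/dx[e^u] = e^u · u' where u = -x^2
u' = -2x

Answer: -2x·e^(-x^2)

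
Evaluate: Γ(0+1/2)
Γ(1/2)=√π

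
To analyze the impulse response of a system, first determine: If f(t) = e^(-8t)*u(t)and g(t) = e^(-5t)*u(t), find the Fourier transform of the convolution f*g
By the convolution theorem: F{f * g} = F(omega) * G(omega)
F(omega) = 1/(8 + j * omega), G(omega) = 1/(5 + j * omega)
F{f * g} = 1/((8 + j * omega)(5 + j * omega))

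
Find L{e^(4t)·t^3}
First shifting: L{e^(at)f(t)}=F(s-a)
L{t^3}=6/s^4
Shift s → s-4: 6/(s-4)^4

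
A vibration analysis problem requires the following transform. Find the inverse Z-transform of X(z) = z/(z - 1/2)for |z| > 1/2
Standard pair: z/(z-a) <-> a^n*u[n] for causal signals
With a=1/2: x[n]=(1/2)^n*u[n]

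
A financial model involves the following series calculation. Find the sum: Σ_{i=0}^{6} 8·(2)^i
Geometric series: S = a(1 - r^n)/(1 - r)
a = 8, r = 2, n = 7
S = 8(1-128)/-1 = 1016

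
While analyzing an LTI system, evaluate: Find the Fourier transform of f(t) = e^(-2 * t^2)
The Fourier transform of a Gaussian e^(-a * t^2) is sqrt(pi/a) * e^(-omega^2/(4a)).
With a = 2: F(omega) = sqrt(pi/2) * e^(-omega^2/8)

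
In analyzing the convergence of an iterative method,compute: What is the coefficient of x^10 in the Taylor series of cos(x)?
cos(x) = Σ (-1)^k x^(2k)/(2k)!
For x^10: (-1)^5/10! = -1/3628800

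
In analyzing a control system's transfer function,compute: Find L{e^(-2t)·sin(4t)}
First shifting: L{e^(at)f(t)}=F(s-a)
L{sin(4t)}=4/(s²+16)
Shift: 4/((s+2)²+16)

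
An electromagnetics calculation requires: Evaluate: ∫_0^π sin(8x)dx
Antiderivative: -cos(8x)/8
Evaluate at bounds: [-cos(8·π)/8] - [-cos(8·0)/8]
=(-(1) + (1))/8=0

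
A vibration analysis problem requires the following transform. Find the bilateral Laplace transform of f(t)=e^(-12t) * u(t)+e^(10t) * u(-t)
For e^(-12t)*u(t): L=1/(s+12), Re(s) > -12
For e^(10t)*u(-t): L=-1/(s-10), Re(s) < 10
Combined: F(s)=1/(s+12)-1/(s-10), -12 < Re(s) < 10

Answer: 1/(s+12)-1/(s-10), ROC: -12 < Re(s) < 10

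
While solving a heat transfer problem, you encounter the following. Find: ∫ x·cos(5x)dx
By parts: u = x, dv = cos(5x) dx
du = dx, v = sin(5x)/5
= x·sin(5x)/5+cos(5x)/5²+C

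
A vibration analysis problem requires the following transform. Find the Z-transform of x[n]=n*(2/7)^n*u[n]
Using the property Z{n * a^n * u[n]} = az/(z-a)^2
With a = 2/7: X(z) = (2/7)z/(z - 2/7)^2, |z| > 2/7

Answer: (2/7)z/(z - 2/7)^2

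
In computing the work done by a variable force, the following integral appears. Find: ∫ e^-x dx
Since d/dx[e^-x] = - e^-x, we get -1e^-x+C

Answer: -e^-x+C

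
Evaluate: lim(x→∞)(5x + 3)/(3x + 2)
Divide numerator and denominator by x:
lim (5+3/x)/(3+2/x) = 5/3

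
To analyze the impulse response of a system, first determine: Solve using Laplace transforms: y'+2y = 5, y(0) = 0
Take L of both sides: sY(s)-0+2Y(s)=5/s
Y(s)(s+2)=5/s+0
Y(s)=5/(s(s+2))+0/(s+2)
Partial fractions: 5/(s(s+2))=(5/2)/s - (5/2)/(s+2)
So Y(s)=(5/2)/s - (5/2)/(s+2)
Inverse transform (L^(-1){1/s}=1, L^(-1){1/(s+2)}=e^(-2t)):

Answer: y(t)=5/2 - (5/2)·e^(-2t)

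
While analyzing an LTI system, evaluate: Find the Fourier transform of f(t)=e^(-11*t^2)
The Fourier transform of a Gaussian e^(-a * t^2) is sqrt(pi/a) * e^(-omega^2/(4a)).
With a = 11: F(omega) = sqrt(pi/11) * e^(-omega^2/44)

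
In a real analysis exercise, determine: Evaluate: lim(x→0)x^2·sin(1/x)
Squeeze theorem: -|x^2| ≤ x^2·sin(1/x) ≤ |x^2|
Since x^2 → 0 as x → 0, by squeeze theorem the limit is 0

Answer: 0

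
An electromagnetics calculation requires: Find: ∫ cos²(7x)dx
Using identity cos²(u) = (1 + cos(2u))/2:
∫ (1 + cos(14x))/2 dx = x/2 + sin(14x)/28 + C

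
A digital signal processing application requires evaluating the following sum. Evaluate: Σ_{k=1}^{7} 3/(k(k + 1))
Partial fractions: 3/(k(k+1)) = 3/k - 3/(k+1)
Telescoping sum: 3(1-1/8) = 3·7/8

Answer: 21/8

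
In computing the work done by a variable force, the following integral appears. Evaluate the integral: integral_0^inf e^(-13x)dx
integral_0^inf e^(-13x) dx = [-1/13*e^(-13x)]_0^inf
= 0 - (-1/13) = 1/13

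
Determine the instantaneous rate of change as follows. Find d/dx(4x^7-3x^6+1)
Power rule: d/dx(ax^n)=n·a·x^(n-1)
Term by term: 28·x^6-18·x^5

Answer: 28x^6-18x^5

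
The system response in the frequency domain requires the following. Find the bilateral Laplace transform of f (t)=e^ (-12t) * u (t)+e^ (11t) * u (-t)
For e^(-12t)*u(t): L=1/(s + 12), Re(s) > -12
For e^(11t)*u(-t): L=-1/(s-11), Re(s) < 11
Combined: F(s)=1/(s + 12) - 1/(s-11), -12 < Re(s) < 11

Answer: 1/(s + 12) - 1/(s-11), ROC: -12 < Re(s) < 11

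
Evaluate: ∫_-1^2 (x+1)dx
Step 1: Find antiderivative F(x)=(1/2)x^2+x
Step 2: F(2) - F(-1)=4 - (-1/2)=9/2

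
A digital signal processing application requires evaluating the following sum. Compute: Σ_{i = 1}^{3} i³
Using formula: Σ i^3=[n(n+1)/2]²=[3·4/2]²=36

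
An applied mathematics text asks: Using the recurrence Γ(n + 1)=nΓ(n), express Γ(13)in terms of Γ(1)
Γ(13) = 12Γ(12) = 12·11Γ(11) = ... = 12!·Γ(1) = 479001600·Γ(1)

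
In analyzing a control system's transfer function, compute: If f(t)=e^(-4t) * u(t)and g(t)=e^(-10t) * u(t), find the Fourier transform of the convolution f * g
By the convolution theorem: F{f * g} = F(omega) * G(omega)
F(omega) = 1/(4+j * omega), G(omega) = 1/(10+j * omega)
F{f * g} = 1/((4+j * omega)(10+j * omega))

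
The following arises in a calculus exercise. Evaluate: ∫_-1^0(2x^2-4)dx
Step 1: Find antiderivative F(x)=(2/3)x^3-4x
Step 2: F(0) - F(-1)=0 - (10/3)=-10/3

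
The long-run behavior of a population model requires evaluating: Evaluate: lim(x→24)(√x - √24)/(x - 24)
Multiply by conjugate (√x + √24)/(√x + √24):
=(x - 24)/((x - 24)(√x + √24))=1/(√x + √24)
As x → 24: 1/(2√24)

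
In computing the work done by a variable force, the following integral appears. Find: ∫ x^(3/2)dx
Power rule: ∫ x^(3/2) dx=x^(5/2)/(5/2)+C

Answer: (2/5)·x^(5/2)+C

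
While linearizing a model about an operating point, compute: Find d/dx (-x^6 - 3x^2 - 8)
Power rule: d/dx(ax^n) = n·a·x^(n-1)
Term by term: -6·x^5 - 6·x

Answer: -6x^5 - 6x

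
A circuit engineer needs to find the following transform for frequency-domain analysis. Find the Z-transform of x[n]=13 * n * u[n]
Z{n*u[n]} = z/(z-1)^2
By linearity: Z{13*n*u[n]} = 13z/(z-1)^2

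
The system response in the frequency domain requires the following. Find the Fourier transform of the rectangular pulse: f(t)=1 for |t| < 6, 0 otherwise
F(omega) = integral from -6 to 6 of e^(-j * omega * t) dt
= 2 * sin(6 * omega)/omega = 12 * sinc(6 * omega/pi)

Answer: 2 * sin(6 * omega)/omega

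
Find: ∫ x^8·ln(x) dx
By parts: u = ln(x), dv = x^8 dx
du = 1/x dx, v = x^9/9
= x^9·ln(x)/9 - ∫ x^8/9 dx
= x^9·ln(x)/9 - x^9/81 + C

Answer: x^9(ln(x)/9 - 1/81) + C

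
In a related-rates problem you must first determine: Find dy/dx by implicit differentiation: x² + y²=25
Differentiate both sides: 2x+2y·(dy/dx)=0
Solve: dy/dx=-2x/(2y)=-x/y

Answer: dy/dx=-x/y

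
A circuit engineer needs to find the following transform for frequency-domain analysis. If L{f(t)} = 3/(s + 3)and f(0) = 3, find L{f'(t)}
L{f'(t)}=s·F(s) - f(0)=3s/(s+3)-3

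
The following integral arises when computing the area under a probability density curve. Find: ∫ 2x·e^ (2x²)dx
Let u = 2x², du = 4x dx
∫ (1/2)e^u du = e^u/2 + C

Answer: e^(2x²)/2 + C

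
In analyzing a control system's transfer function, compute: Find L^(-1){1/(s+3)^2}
L^(-1){1/(s-a)^n}=t^(n-1)·e^(at)/(n-1)!
Here a=-3, n=2: t^1·e^(-3t)/1

Answer: t·e^(-3t)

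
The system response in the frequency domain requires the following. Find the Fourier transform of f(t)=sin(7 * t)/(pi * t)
sin(W*t)/(pi*t)=(W/pi)*sinc(W*t/pi) is the impulse response of the ideal low-pass filter with cutoff W (here W=7).
Its Fourier transform is a rectangular function:
F(omega)=1 for |omega| < 7, 0 otherwise

Answer: rect(omega/14) [i.e., 1 for |omega| < 7, 0 otherwise]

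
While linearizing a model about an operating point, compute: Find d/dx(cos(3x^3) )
Chain rule: d/dx[cos(u)]=-sin(u)·u' where u=3x^3
u'=9x^2

Answer: -9x^2·sin(3x^3)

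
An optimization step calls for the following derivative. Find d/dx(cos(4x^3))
Chain rule: d/dx[cos(u)]=-sin(u)·u' where u=4x^3
u'=12x^2

Answer: -12x^2·sin(4x^3)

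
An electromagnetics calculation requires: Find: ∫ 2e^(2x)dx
Since d/dx[e^(2x)]=2e^(2x), we get 1 e^(2x) + C

Answer: e^(2x) + C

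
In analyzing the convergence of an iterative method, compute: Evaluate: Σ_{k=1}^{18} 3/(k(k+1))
Partial fractions: 3/(k(k+1)) = 3/k - 3/(k+1)
Telescoping sum: 3(1-1/19) = 3·18/19

Answer: 54/19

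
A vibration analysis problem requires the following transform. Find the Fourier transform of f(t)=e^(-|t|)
Using the standard pair: F{e^(-a|t|)} = 2a/(a^2 + omega^2)
With a = 1: F(omega) = 2/(1 + omega^2)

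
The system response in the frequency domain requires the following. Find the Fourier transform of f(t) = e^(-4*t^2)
The Fourier transform of a Gaussian e^(-a*t^2) is sqrt(pi/a)*e^(-omega^2/(4a)).
With a = 4: F(omega) = sqrt(pi)/2*e^(-omega^2/16)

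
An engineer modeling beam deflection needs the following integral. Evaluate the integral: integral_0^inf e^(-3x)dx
integral_0^inf e^(-3x) dx = [-1/3 * e^(-3x)]_0^inf
= 0 - (-1/3) = 1/3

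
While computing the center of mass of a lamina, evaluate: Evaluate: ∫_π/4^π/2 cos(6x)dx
Antiderivative: sin(6x)/6
Evaluate at bounds: [sin(6·π/2)/6] - [sin(6·π/4)/6]
=((0) - (-1))/6=1/6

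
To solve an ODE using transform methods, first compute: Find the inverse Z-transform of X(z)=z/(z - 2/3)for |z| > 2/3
Standard pair: z/(z-a) <-> a^n * u[n] for causal signals
With a = 2/3: x[n] = (2/3)^n * u[n]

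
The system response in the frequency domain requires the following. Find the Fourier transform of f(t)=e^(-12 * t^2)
The Fourier transform of a Gaussian e^(-a*t^2) is sqrt(pi/a)*e^(-omega^2/(4a)).
With a=12: F(omega)=sqrt(pi/12)*e^(-omega^2/48)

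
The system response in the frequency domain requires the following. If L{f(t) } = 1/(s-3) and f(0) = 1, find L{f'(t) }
L{f'(t)} = s·F(s) - f(0) = s/(s-3) - 1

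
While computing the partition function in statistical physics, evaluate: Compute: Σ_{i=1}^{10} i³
Using formula: Σ i^3 = [n(n+1)/2]² = [10·11/2]² = 3025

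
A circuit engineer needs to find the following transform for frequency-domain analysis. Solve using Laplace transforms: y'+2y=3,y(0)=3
Take L of both sides: sY(s)-3+2Y(s) = 3/s
Y(s)(s+2) = 3/s+3
Y(s) = 3/(s(s+2))+3/(s+2)
Partial fractions: 3/(s(s+2)) = (3/2)/s - (3/2)/(s+2)
So Y(s) = (3/2)/s+(3/2)/(s+2)
Inverse transform (L^(-1){1/s} = 1, L^(-1){1/(s+2)} = e^(-2t)):

Answer: y(t) = 3/2+(3/2)·e^(-2t)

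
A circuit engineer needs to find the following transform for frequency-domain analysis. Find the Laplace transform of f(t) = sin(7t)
L{sin(wt)} = w/(s² + w²)
L{sin(7t)} = 7/(s² + 49)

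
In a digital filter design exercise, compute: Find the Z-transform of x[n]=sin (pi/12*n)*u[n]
Z{sin(w0*n)*u[n]}=z*sin(w0)/(z^2-2z*cos(w0)+1)
With w0=pi/12: X(z)=z*sin(pi/12)/(z^2-2z*cos(pi/12)+1)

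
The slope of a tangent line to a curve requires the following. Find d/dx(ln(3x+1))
Chain rule: d/dx[ln(u)]=u'/u where u=3x + 1
u'=3

Answer: (3)/(3x + 1)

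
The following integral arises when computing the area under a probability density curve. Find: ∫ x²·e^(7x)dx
Integration by parts twice:
First: u = x², dv = e^(7x) dx => x²e^(7x)/7 - (2/7)∫ xe^(7x) dx
Second (∫ xe^(7x) dx): xe^(7x)/7 - e^(7x)/49
Combining: e^(7x)(x²/7-2x/49+2/343)+C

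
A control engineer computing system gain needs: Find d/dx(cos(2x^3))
Chain rule: d/dx[cos(u)]=-sin(u)·u' where u=2x^3
u'=6x^2

Answer: -6x^2·sin(2x^3)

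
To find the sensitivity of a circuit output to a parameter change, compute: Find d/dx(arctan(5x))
d/dx[arctan(u)] = u'/(1+u²), u = 5x, u' = 5

Answer: 5/(1+25x²)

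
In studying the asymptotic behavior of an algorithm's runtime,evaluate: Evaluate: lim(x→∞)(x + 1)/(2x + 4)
Divide numerator and denominator by x:
lim (1 + 1/x)/(2 + 4/x)=1/2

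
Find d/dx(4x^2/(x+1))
Quotient rule: (f/g)' = (f'g - fg')/g²
f = 4x^2, f' = 8x
g = x+1, g' = 1

Answer: (8x·(x+1)-4x^2)/(x+1)²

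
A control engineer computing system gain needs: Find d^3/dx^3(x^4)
Apply power rule 3 times:
d^1: 4x^3
d^2: 12x^2
d^3: 24x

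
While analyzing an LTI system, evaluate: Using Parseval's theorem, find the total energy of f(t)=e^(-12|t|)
Parseval's theorem: E = integral |f(t)|^2 dt = (1/2pi) integral |F(omega)|^2 domega
E = integral_{-inf}^{inf} e^(-24|t|) dt = 2 * integral_0^inf e^(-24t) dt = 2/(2 * 12) = 1/12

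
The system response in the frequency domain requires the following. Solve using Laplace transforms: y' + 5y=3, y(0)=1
Take L of both sides: sY(s)-1+5Y(s) = 3/s
Y(s)(s+5) = 3/s+1
Y(s) = 3/(s(s+5))+1/(s+5)
Partial fractions: 3/(s(s+5)) = (3/5)/s - (3/5)/(s+5)
So Y(s) = (3/5)/s+(2/5)/(s+5)
Inverse transform (L^(-1){1/s} = 1, L^(-1){1/(s+5)} = e^(-5t)):

Answer: y(t) = 3/5+(2/5)·e^(-5t)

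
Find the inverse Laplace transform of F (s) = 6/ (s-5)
L^(-1){6/(s-a)}=c·e^(at)
Here a=5, c=6

Answer: 6e^(5t)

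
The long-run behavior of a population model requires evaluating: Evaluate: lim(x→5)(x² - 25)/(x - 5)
Factor: (x² - 25)=(x-5)(x+5)
Cancel (x-5): lim(x→5) (x+5)=10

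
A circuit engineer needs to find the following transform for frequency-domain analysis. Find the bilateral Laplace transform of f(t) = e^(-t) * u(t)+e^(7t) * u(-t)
For e^(-t)*u(t): L = 1/(s+1), Re(s) > -1
For e^(7t)*u(-t): L = -1/(s-7), Re(s) < 7
Combined: F(s) = 1/(s+1)-1/(s-7), -1 < Re(s) < 7

Answer: 1/(s+1)-1/(s-7), ROC: -1 < Re(s) < 7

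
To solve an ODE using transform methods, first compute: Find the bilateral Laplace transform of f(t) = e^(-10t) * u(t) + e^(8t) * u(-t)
For e^(-10t) * u(t): L = 1/(s + 10), Re(s) > -10
For e^(8t) * u(-t): L = -1/(s-8), Re(s) < 8
Combined: F(s) = 1/(s + 10) - 1/(s-8), -10 < Re(s) < 8

Answer: 1/(s + 10) - 1/(s-8), ROC: -10 < Re(s) < 8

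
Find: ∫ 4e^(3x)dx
Since d/dx[e^(3x)]=3e^(3x), we get 4/3 e^(3x) + C

Answer: (4/3)e^(3x) + C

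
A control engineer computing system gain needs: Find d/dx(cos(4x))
Chain rule: d/dx[cos(u)]=-sin(u)·u' where u=4x
u'=4

Answer: -4·sin(4x)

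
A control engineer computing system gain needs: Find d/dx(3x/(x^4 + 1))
Quotient rule: (f/g)'=(f'g - fg')/g²
f=3x, f'=3
g=x^4+1, g'=4x^3

Answer: (3·(x^4+1)-12x^4)/(x^4+1)²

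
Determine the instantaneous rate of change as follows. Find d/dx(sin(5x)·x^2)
Product rule: (fg)' = f'g + fg'
f = sin(5x), f' = 5·cos(5x)
g = x^2, g' = 2x

Answer: 5·cos(5x)·x^2 + 2·sin(5x)·x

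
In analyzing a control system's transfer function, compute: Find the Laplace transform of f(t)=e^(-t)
L{e^(at)}=1/(s-a)
L{e^(-t)}=1/(s + 1)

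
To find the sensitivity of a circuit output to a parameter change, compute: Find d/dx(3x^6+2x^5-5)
Power rule: d/dx(ax^n)=n·a·x^(n-1)
Term by term: 18·x^5+10·x^4

Answer: 18x^5+10x^4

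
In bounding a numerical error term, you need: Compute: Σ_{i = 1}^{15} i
Using formula: Σ i^1=n(n + 1)/2=15·16/2=120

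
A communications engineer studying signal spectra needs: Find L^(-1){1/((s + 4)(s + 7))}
Partial fractions: 1/((s+4)(s+7)) = A/(s+4)+B/(s+7)
Cover-up: A = 1/(s+7)|_{s = -4} = 1/3; B = 1/(s+4)|_{s = -7} = -1/3
L^(-1) = (1/3)e^(-4t) - (1/3)e^(-7t)

Answer: (1/3)(e^(-4t) - e^(-7t))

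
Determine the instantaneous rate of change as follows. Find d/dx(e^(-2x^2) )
Chain rule: d/dx[e^u] = e^u · u' where u = -2x^2
u' = -4x

Answer: -4x·e^(-2x^2)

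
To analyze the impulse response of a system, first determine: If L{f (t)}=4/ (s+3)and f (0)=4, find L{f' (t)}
L{f'(t)} = s·F(s) - f(0) = 4s/(s + 3) - 4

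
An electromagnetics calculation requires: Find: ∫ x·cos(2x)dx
By parts: u=x, dv=cos(2x) dx
du=dx, v=sin(2x)/2
=x·sin(2x)/2+cos(2x)/2²+C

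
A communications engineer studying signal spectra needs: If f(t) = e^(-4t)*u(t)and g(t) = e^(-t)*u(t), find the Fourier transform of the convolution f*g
By the convolution theorem: F{f * g}=F(omega) * G(omega)
F(omega)=1/(4+j * omega), G(omega)=1/(1+j * omega)
F{f * g}=1/((4+j * omega)(1+j * omega))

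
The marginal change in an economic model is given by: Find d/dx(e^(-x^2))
Chain rule: d/dx[e^u]=e^u · u' where u=-x^2
u'=-2x

Answer: -2x·e^(-x^2)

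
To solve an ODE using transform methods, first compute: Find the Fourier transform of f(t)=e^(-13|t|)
Using the standard pair: F{e^(-a|t|)}=2a/(a^2+omega^2)
With a=13: F(omega)=26/(169+omega^2)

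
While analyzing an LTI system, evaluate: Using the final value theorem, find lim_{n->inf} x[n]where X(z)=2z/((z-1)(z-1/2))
Final value theorem: lim x[n] = lim_{z->1} (z-1)*X(z)
(z-1)*X(z) = 2z/(z-1/2)
As z->1: 2/(1 - 1/2) = 2/(1/2) = 4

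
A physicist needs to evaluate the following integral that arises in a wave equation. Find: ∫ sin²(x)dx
Using identity sin²(u) = (1 - cos(2u))/2:
∫ (1 - cos(2x))/2 dx = x/2 - sin(2x)/4 + C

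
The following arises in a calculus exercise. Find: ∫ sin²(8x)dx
Using identity sin²(u) = (1 - cos(2u))/2:
∫ (1 - cos(16x))/2 dx = x/2 - sin(16x)/32+C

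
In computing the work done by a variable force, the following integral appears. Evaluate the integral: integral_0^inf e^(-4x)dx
integral_0^inf e^(-4x) dx = [-1/4 * e^(-4x)]_0^inf
= 0 - (-1/4) = 1/4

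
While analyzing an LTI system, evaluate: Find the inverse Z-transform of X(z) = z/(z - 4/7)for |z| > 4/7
Standard pair: z/(z-a) <-> a^n * u[n] for causal signals
With a=4/7: x[n]=(4/7)^n * u[n]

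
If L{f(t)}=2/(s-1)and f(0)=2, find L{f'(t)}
L{f'(t)} = s·F(s) - f(0) = 2s/(s-1) - 2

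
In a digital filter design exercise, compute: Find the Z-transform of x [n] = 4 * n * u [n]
Z{n*u[n]} = z/(z-1)^2
By linearity: Z{4*n*u[n]} = 4z/(z-1)^2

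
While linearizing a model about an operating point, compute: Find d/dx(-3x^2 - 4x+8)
Power rule: d/dx(ax^n)=n·a·x^(n-1)
Term by term: -6·x - 4

Answer: -6x - 4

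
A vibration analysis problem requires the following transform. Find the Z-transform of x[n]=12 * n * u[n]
Z{n*u[n]}=z/(z-1)^2
By linearity: Z{12*n*u[n]}=12z/(z-1)^2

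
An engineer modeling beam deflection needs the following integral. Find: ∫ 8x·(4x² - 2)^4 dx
Let u=4x² - 2, du=8x dx
∫ u^4 du=u^5/5+C

Answer: (4x² - 2)^5/5+C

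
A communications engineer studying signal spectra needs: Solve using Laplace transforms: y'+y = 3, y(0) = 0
Take L of both sides: sY(s)-0+Y(s) = 3/s
Y(s)(s+1) = 3/s+0
Y(s) = 3/(s(s+1))+0/(s+1)
Partial fractions: 3/(s(s+1)) = 3/s - 3/(s+1)
So Y(s) = 3/s - 3/(s+1)
Inverse transform (L^(-1){1/s} = 1, L^(-1){1/(s+1)} = e^(-t)):

Answer: y(t) = 3-3·e^(-t)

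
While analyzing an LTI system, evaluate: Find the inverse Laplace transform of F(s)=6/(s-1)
L^(-1){6/(s-a)}=c·e^(at)
Here a=1, c=6

Answer: 6e^(t)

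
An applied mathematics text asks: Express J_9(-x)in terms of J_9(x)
For integer n: J_n(-x)=(-1)^n J_n(x)
With n=9: J_9(-x)=(-1)^9 J_9(x)=-J_9(x)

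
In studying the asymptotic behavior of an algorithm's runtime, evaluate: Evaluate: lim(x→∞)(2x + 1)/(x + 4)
Divide numerator and denominator by x:
lim (2+1/x)/(1+4/x)=2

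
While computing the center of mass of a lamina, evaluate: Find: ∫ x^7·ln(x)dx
By parts: u = ln(x), dv = x^7 dx
du = 1/x dx, v = x^8/8
= x^8·ln(x)/8 - ∫ x^7/8 dx
= x^8·ln(x)/8 - x^8/64+C

Answer: x^8(ln(x)/8-1/64)+C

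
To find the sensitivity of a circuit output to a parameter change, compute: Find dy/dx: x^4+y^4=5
Differentiate: 4x^3 + 4y^3·(dy/dx)=0
dy/dx=-4x^3/(4y^3)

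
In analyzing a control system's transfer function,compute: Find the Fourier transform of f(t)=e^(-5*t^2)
The Fourier transform of a Gaussian e^(-a * t^2) is sqrt(pi/a) * e^(-omega^2/(4a)).
With a = 5: F(omega) = sqrt(pi/5) * e^(-omega^2/20)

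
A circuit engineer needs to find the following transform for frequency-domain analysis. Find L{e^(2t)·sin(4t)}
First shifting: L{e^(at)f(t)} = F(s-a)
L{sin(4t)} = 4/(s²+16)
Shift: 4/((s-2)²+16)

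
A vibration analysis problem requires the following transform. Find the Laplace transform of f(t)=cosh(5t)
L{cosh(at)} = s/(s²-a²)
L{cosh(5t)} = s/(s²-25)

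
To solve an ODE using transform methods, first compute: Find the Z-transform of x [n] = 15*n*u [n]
Z{n * u[n]} = z/(z-1)^2
By linearity: Z{15 * n * u[n]} = 15z/(z-1)^2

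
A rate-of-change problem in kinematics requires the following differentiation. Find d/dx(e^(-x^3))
Chain rule: d/dx[e^u] = e^u · u' where u = -x^3
u' = -3x^2

Answer: -3x^2·e^(-x^3)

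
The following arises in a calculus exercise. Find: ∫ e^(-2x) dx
Since d/dx[e^(-2x)]=-2e^(-2x), we get -1/2 e^(-2x)+C

Answer: (-1/2)e^(-2x)+C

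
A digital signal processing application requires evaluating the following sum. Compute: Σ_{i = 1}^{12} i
Using formula: Σ i^1=n(n + 1)/2=12·13/2=78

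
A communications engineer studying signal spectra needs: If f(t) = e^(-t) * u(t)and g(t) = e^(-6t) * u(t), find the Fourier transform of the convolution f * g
By the convolution theorem: F{f*g} = F(omega)*G(omega)
F(omega) = 1/(1+j*omega), G(omega) = 1/(6+j*omega)
F{f*g} = 1/((1+j*omega)(6+j*omega))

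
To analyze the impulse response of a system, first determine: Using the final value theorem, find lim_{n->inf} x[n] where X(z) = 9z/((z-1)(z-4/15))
Final value theorem: lim x[n] = lim_{z->1} (z-1) * X(z)
(z-1) * X(z) = 9z/(z-4/15)
As z->1: 9/(1-4/15) = 9/(11/15) = 135/11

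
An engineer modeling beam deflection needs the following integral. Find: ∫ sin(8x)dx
Using substitution u=8x: ∫ sin(u) du/8=-cos(u)/8+C

Answer: (-1/8)cos(8x)+C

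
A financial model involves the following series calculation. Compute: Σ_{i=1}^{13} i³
Using formula: Σ i^3=[n(n + 1)/2]²=[13·14/2]²=8281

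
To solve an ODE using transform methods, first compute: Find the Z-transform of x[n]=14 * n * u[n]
Z{n * u[n]}=z/(z-1)^2
By linearity: Z{14 * n * u[n]}=14z/(z-1)^2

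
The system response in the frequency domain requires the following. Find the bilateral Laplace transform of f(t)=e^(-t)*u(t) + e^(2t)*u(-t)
For e^(-t)*u(t): L = 1/(s + 1), Re(s) > -1
For e^(2t)*u(-t): L = -1/(s-2), Re(s) < 2
Combined: F(s) = 1/(s + 1) - 1/(s-2), -1 < Re(s) < 2

Answer: 1/(s + 1) - 1/(s-2), ROC: -1 < Re(s) < 2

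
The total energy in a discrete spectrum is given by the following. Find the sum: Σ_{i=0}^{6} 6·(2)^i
Geometric series: S = a(1 - r^n)/(1 - r)
a = 6, r = 2, n = 7
S = 6(1-128)/-1 = 762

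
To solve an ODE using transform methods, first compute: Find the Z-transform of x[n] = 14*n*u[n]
Z{n*u[n]}=z/(z-1)^2
By linearity: Z{14*n*u[n]}=14z/(z-1)^2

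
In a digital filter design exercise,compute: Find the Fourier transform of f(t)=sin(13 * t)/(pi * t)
sin(W*t)/(pi*t) = (W/pi)*sinc(W*t/pi) is the impulse response of the ideal low-pass filter with cutoff W (here W = 13).
Its Fourier transform is a rectangular function:
F(omega) = 1 for |omega| < 13, 0 otherwise

Answer: rect(omega/26) [i.e., 1 for |omega| < 13, 0 otherwise]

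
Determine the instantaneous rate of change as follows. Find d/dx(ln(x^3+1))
Chain rule: d/dx[ln(u)] = u'/u where u = x^3 + 1
u' = 3x^2

Answer: (3x^2)/(x^3 + 1)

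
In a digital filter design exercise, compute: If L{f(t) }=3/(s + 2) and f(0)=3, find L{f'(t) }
L{f'(t)}=s·F(s) - f(0)=3s/(s+2)-3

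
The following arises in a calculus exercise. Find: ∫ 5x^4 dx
Using power rule: ∫ 5x^4 dx = 5/5 x^5+C = x^5+C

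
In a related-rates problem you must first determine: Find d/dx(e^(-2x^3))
Chain rule: d/dx[e^u]=e^u · u' where u=-2x^3
u'=-6x^2

Answer: -6x^2·e^(-2x^3)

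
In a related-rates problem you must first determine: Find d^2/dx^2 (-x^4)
Apply power rule 2 times:
d^1: -4x^3
d^2: -12x^2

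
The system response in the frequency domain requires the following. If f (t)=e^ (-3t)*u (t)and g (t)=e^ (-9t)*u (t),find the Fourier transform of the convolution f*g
By the convolution theorem: F{f * g}=F(omega) * G(omega)
F(omega)=1/(3 + j * omega), G(omega)=1/(9 + j * omega)
F{f * g}=1/((3 + j * omega)(9 + j * omega))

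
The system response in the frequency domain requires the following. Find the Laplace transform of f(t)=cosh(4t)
L{cosh(at)} = s/(s²-a²)
L{cosh(4t)} = s/(s²-16)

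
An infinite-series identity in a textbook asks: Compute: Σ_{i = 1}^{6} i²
Using formula: Σ i^2=n(n+1)(2n+1)/6=6·7·13/6=91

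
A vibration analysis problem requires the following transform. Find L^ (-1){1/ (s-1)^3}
L^(-1){1/(s-a)^n}=t^(n-1)·e^(at)/(n-1)!
Here a=1, n=3: t^2·e^(t)/2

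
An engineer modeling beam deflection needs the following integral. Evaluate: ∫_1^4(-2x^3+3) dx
Step 1: Find antiderivative F(x) = (-1/2)x^4 + 3x
Step 2: F(4) - F(1) = -116 - (5/2) = -237/2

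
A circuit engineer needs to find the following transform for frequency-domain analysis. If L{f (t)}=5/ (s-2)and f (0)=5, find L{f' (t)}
L{f'(t)} = s·F(s) - f(0) = 5s/(s-2)-5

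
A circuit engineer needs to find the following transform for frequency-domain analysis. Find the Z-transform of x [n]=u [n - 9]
Using the time-shift property: Z{u[n-9]}=z^(-9)*z/(z-1)
=z^(-8)/(z-1)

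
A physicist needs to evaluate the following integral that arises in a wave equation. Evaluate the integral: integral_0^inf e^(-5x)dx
integral_0^inf e^(-5x) dx = [-1/5*e^(-5x)]_0^inf
= 0 - (-1/5) = 1/5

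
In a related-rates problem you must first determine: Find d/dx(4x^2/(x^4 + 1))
Quotient rule: (f/g)' = (f'g - fg')/g²
f = 4x^2, f' = 8x
g = x^4 + 1, g' = 4x^3

Answer: (8x·(x^4 + 1) - 16x^5)/(x^4 + 1)²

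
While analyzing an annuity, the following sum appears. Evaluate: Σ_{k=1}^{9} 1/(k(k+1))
Partial fractions: 1/(k(k + 1))=1/k - 1/(k + 1)
Telescoping sum: 1(1 - 1/10)=1·9/10

Answer: 9/10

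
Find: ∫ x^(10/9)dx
Power rule: ∫ x^(10/9) dx = x^(19/9)/(19/9)+C

Answer: (9/19)·x^(19/9)+C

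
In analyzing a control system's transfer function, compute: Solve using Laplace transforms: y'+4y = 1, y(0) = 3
Take L of both sides: sY(s) - 3 + 4Y(s)=1/s
Y(s)(s + 4)=1/s + 3
Y(s)=1/(s(s + 4)) + 3/(s + 4)
Partial fractions: 1/(s(s + 4))=(1/4)/s - (1/4)/(s + 4)
So Y(s)=(1/4)/s + (11/4)/(s + 4)
Inverse transform (L^(-1){1/s}=1, L^(-1){1/(s + 4)}=e^(-4t)):

Answer: y(t)=1/4 + (11/4)·e^(-4t)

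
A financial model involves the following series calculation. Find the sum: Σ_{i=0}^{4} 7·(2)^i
Geometric series: S=a(1 - r^n)/(1 - r)
a=7, r=2, n=5
S=7(1-32)/-1=217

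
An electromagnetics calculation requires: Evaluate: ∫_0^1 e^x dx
Antiderivative: e^x
Evaluate: (e^1 - 1)

Answer: e^1 - 1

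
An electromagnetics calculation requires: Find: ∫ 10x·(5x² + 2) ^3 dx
Let u = 5x²+2, du = 10x dx
∫ u^3 du = u^4/4+C

Answer: (5x²+2)^4/4+C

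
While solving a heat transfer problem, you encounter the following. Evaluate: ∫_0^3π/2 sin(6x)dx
Antiderivative: -cos(6x)/6
Evaluate at bounds: [-cos(6·3π/2)/6] - [-cos(6·0)/6]
=(-(-1) + (1))/6=1/3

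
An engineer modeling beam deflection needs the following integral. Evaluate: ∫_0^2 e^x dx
Antiderivative: e^x
Evaluate: (e^2 - 1)

Answer: e^2 - 1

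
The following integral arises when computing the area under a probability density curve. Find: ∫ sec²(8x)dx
Since d/dx[tan(8x)]=8sec²(8x), integral=tan(8x)/8+C

Answer: (1/8)tan(8x)+C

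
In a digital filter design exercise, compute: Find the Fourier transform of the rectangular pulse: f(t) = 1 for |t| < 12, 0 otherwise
F(omega) = integral from -12 to 12 of e^(-j * omega * t) dt
= 2 * sin(12 * omega)/omega = 24 * sinc(12 * omega/pi)

Answer: 2 * sin(12 * omega)/omega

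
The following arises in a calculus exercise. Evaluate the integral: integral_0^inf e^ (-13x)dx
integral_0^inf e^(-13x) dx=[-1/13*e^(-13x)]_0^inf
=0 - (-1/13)=1/13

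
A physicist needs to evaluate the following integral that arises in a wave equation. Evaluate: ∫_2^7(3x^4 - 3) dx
Step 1: Find antiderivative F(x) = (3/5)x^5 - 3x
Step 2: F(7) - F(2) = 50316/5 - (66/5) = 10050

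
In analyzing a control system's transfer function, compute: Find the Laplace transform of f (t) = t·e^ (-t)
L{t·e^(at)} = 1/(s-a)²
L{t·e^(-t)} = 1/(s+1)²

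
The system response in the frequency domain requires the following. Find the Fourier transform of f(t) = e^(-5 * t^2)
The Fourier transform of a Gaussian e^(-a * t^2) is sqrt(pi/a) * e^(-omega^2/(4a)).
With a = 5: F(omega) = sqrt(pi/5) * e^(-omega^2/20)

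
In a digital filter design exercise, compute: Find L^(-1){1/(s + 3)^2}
L^(-1){1/(s-a)^n}=t^(n-1)·e^(at)/(n-1)!
Here a=-3, n=2: t^1·e^(-3t)/1

Answer: t·e^(-3t)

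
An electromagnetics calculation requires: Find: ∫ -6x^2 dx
Using power rule: ∫ -6x^2 dx = -6/3 x^3 + C = -2x^3 + C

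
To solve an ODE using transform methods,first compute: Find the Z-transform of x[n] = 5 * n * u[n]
Z{n*u[n]} = z/(z-1)^2
By linearity: Z{5*n*u[n]} = 5z/(z-1)^2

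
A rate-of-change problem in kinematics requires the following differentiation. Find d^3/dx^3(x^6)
Apply power rule 3 times:
d^1: 6x^5
d^2: 30x^4
d^3: 120x^3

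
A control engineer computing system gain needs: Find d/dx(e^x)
Chain rule: d/dx[e^u]=e^u · u' where u=x
u'=1

Answer: 1·e^x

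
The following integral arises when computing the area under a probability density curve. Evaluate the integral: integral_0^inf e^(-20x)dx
integral_0^inf e^(-20x) dx=[-1/20 * e^(-20x)]_0^inf
=0 - (-1/20)=1/20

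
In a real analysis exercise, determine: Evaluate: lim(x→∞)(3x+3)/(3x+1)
Divide numerator and denominator by x:
lim (3 + 3/x)/(3 + 1/x) = 1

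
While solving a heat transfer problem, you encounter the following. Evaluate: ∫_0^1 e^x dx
Antiderivative: e^x
Evaluate: (e^1-1)

Answer: e^1-1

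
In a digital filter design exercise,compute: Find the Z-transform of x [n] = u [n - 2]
Using the time-shift property: Z{u[n-2]}=z^(-2)*z/(z-1)
=z^(-1)/(z-1)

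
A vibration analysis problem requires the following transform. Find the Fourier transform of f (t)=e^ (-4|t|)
Using the standard pair: F{e^(-a|t|)} = 2a/(a^2 + omega^2)
With a = 4: F(omega) = 8/(16 + omega^2)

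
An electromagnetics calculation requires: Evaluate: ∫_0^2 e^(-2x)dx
Antiderivative: (1/(-2))e^(-2x)
Evaluate: (1/(-2))(e^-4 - 1)

Answer: (e^-4 - 1)/(-2)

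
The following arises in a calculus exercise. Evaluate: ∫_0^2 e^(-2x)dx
Antiderivative: (1/(-2))e^(-2x)
Evaluate: (1/(-2))(e^-4 - 1)

Answer: (e^-4 - 1)/(-2)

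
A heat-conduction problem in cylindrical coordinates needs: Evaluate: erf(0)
erf(0) = 0 (error function is odd and erf(0) = 0 by definition)

Answer: 0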